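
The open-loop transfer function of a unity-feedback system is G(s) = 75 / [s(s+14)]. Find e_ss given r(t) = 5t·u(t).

14/15

System type = 1 (one pole at s=0).
K_v = lim_{s→0} s·G(s) = 75 / (14) = 75/14.
e_ss = 5/K_v = 5/(75/14) = 14/15.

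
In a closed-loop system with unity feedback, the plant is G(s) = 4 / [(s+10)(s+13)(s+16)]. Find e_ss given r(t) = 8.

4160/521

System type = 0 (no poles at s=0).
K_p = lim_{s→0} G(s) = 4 / (10·13·16) = 1/520.
e_ss = 8/(1 + K_p) = 8/(521/520) = 4160/521.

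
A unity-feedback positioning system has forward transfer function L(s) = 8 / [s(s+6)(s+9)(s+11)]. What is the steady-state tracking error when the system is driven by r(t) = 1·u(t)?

System type = 1 (one pole at s=0).
K_p = ∞ for a type-1 system; e_ss to a step is zero.

0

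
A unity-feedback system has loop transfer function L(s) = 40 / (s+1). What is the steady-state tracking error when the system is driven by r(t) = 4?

No free integrators in L(s): this is a type 0 system.
K_p = lim_{s→0} L(s) = 40 / (1) = 40.
e_ss = 4/(1 + K_p) = 4/41.

4/41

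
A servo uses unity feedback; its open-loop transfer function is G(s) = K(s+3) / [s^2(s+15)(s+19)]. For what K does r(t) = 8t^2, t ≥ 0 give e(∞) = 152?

G(s) has two factors of s in the denominator, so the system is type 2.
K_a = lim_{s→0} s^2·G(s) = K·3 / (15·19) = (1/95)·K.
e_ss = 16/K_a = 152 ⇒ K_a = 2/19 ⇒ K = (2/19)/(1/95) = 10.

10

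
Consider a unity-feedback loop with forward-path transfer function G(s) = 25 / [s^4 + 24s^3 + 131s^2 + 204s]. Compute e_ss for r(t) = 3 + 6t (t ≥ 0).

48.96

The denominator has no term below 204s — 1 pole at s=0, type 1. Treating each term separately:
  • 3: tracked with zero error.
  • 6t: e_ss = 6/K_v with K_v=25/204 → 48.96.
Total e_ss = 48.96.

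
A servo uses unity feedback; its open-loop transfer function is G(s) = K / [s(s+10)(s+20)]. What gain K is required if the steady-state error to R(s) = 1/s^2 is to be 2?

100

G(s) has one factor of s in the denominator, so the system is type 1.
K_v = lim_{s→0} s·G(s) = K / (10·20) = 0.005·K.
e_ss = 1/K_v = 2 ⇒ K_v = 0.5 ⇒ K = 0.5/0.005 = 100.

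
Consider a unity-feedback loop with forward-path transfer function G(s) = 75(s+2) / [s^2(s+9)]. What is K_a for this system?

The open loop has two poles at the origin → type 2 system.
K_a = lim_{s→0} s^2·G(s) = 75·2 / (9) = 50/3.

50/3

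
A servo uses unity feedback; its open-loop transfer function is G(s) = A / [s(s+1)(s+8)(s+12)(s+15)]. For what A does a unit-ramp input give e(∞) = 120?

12

One free integrator in G(s): this is a type 1 system.
K_v = lim_{s→0} s·G(s) = A / (1·8·12·15) = (1/1440)·A.
e_ss = 1/K_v = 120 ⇒ K_v = 1/120 ⇒ A = (1/120)/(1/1440) = 12.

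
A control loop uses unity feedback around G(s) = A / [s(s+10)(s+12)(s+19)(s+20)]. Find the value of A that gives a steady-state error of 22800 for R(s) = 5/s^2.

System type = 1 (one pole at s=0).
K_v = lim_{s→0} s·G(s) = A / (10·12·19·20) = (1/45600)·A.
e_ss = 5/K_v = 22800 ⇒ K_v = 1/4560 ⇒ A = (1/4560)/(1/45600) = 10.

10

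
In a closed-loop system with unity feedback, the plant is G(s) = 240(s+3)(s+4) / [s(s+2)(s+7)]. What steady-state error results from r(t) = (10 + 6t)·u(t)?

G(s) has one factor of s in the denominator, so the system is type 1. Treating each term separately:
  • 10: tracked with zero error.
  • 6t: e_ss = 6/K_v with K_v=1440/7 → 7/240.
Total e_ss = 7/240.

7/240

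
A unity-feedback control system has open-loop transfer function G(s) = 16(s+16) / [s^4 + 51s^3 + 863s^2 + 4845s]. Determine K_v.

Factoring s from the denominator leaves a polynomial with constant term 4845, so the system is type 1.
K_v = lim_{s→0} s·G(s) = 16·16 / 4845 = 256/4845.

256/4845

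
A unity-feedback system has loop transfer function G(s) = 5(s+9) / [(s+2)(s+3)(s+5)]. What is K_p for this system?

System type = 0 (no poles at s=0).
K_p = lim_{s→0} G(s) = 5·9 / (2·3·5) = 1.5.

1.5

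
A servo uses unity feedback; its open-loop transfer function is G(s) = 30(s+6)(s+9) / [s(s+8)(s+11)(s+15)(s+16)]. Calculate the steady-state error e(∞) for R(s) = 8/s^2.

System type = 1 (one pole at s=0).
K_v = lim_{s→0} s·G(s) = 30·6·9 / (8·11·15·16) = 27/352.
e_ss = 8/K_v = 8/(27/352) = 2816/27.

2816/27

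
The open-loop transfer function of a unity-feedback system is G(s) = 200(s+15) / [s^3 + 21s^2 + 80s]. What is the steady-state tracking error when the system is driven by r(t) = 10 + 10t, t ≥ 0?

4/15

Factoring s from the denominator leaves a polynomial with constant term 80, so the system is type 1. Taking each input component in turn:
  • 10: tracked with zero error.
  • 10t: e_ss = 10/K_v with K_v=37.5 → 4/15.
Total e_ss = 4/15.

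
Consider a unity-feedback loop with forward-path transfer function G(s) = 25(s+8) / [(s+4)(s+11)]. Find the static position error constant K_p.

The open loop has no poles at the origin → type 0 system.
K_p = lim_{s→0} G(s) = 25·8 / (4·11) = 50/11.

50/11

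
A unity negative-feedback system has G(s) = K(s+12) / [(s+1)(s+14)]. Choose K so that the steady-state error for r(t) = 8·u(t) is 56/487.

G(s) has no factors of s in the denominator, so the system is type 0.
K_p = lim_{s→0} G(s) = K·12 / (1·14) = (6/7)·K.
e_ss = 8/(1 + K_p) = 56/487 ⇒ 1 + (6/7)·K = 487/7 ⇒ K = 80.

80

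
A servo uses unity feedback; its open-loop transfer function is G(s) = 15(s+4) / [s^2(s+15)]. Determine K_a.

System type = 2 (two poles at s=0).
K_a = lim_{s→0} s^2·G(s) = 15·4 / (15) = 4.

4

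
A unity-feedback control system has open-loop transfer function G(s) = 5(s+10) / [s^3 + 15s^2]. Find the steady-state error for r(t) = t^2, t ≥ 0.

Factoring s^2 from the denominator leaves a polynomial with constant term 15, so the system is type 2.
K_a = lim_{s→0} s^2·G(s) = 5·10 / 15 = 10/3.
r(t) = t^2 gives R(s) = 2/s^3.
e_ss = 2/K_a = 2/(10/3) = 0.6.

0.6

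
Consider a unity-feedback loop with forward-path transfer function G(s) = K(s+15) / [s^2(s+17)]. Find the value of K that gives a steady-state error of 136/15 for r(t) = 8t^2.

2

Two free integrators in G(s): this is a type 2 system.
K_a = lim_{s→0} s^2·G(s) = K·15 / (17) = (15/17)·K.
e_ss = 16/K_a = 136/15 ⇒ K_a = 30/17 ⇒ K = (30/17)/(15/17) = 2.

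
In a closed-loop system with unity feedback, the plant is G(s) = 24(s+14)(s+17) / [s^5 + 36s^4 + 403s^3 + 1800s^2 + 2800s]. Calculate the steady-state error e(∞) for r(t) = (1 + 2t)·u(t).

Lowest-order denominator term is 2800s, so the open loop has 1 pole at the origin → type 1 system. By superposition:
  • 1: tracked with zero error.
  • 2t: e_ss = 2/K_v with K_v=2.04 → 50/51.
Total e_ss = 50/51.

50/51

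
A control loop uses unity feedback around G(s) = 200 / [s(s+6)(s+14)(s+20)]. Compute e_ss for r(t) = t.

System type = 1 (one pole at s=0).
K_v = lim_{s→0} s·G(s) = 200 / (6·14·20) = 5/42.
e_ss = 1/K_v = 1/(5/42) = 8.4.

8.4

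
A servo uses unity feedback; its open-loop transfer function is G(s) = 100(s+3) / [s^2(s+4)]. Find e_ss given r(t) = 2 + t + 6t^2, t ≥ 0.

Two free integrators in G(s): this is a type 2 system. Treating each term separately:
  • 2: tracked with zero error.
  • t: tracked with zero error.
  • 6t^2: e_ss = 12/K_a with K_a=75 → 0.16.
Total e_ss = 0.16.

0.16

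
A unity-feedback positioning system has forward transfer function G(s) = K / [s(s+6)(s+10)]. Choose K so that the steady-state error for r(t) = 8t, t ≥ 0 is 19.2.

One free integrator in G(s): this is a type 1 system.
K_v = lim_{s→0} s·G(s) = K / (6·10) = (1/60)·K.
e_ss = 8/K_v = 19.2 ⇒ K_v = 5/12 ⇒ K = (5/12)/(1/60) = 25.

25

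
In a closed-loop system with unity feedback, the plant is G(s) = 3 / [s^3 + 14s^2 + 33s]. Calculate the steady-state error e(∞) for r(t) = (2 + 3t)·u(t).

The denominator has no term below 33s — 1 pole at s=0, type 1. Taking each input component in turn:
  • 2: tracked with zero error.
  • 3t: e_ss = 3/K_v with K_v=1/11 → 33.
Total e_ss = 33.

33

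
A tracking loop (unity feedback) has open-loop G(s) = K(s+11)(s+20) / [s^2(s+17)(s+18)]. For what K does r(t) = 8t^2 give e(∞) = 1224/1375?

25

The open loop has two poles at the origin → type 2 system.
K_a = lim_{s→0} s^2·G(s) = K·11·20 / (17·18) = (110/153)·K.
e_ss = 16/K_a = 1224/1375 ⇒ K_a = 2750/153 ⇒ K = (2750/153)/(110/153) = 25.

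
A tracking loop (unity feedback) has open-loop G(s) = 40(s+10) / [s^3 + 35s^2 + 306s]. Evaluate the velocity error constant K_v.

Factoring s from the denominator leaves a polynomial with constant term 306, so the system is type 1.
K_v = lim_{s→0} s·G(s) = 40·10 / 306 = 200/153.

200/153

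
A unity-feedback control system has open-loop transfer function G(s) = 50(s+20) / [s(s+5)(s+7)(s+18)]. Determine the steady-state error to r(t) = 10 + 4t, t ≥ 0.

2.52

G(s) has one factor of s in the denominator, so the system is type 1. Taking each input component in turn:
  • 10: tracked with zero error.
  • 4t: e_ss = 4/K_v with K_v=100/63 → 2.52.
Total e_ss = 2.52.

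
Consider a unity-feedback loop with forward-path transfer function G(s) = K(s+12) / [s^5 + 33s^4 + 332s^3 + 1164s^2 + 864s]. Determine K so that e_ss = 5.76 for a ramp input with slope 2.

25

Lowest-order denominator term is 864s, so the open loop has 1 pole at the origin → type 1 system.
K_v = lim_{s→0} s·G(s) = K·12 / 864 = (1/72)·K.
e_ss = 2/K_v = 5.76 ⇒ K_v = 25/72 ⇒ K = (25/72)/(1/72) = 25.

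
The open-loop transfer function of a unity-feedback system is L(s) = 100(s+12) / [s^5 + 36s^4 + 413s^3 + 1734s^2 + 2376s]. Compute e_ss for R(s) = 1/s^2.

Lowest-order denominator term is 2376s, so the open loop has 1 pole at the origin → type 1 system.
K_v = lim_{s→0} s·L(s) = 100·12 / 2376 = 50/99.
e_ss = 1/K_v = 1/(50/99) = 1.98.

1.98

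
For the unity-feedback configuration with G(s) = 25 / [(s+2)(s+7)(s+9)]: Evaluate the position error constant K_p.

25/126

System type = 0 (no poles at s=0).
K_p = lim_{s→0} G(s) = 25 / (2·7·9) = 25/126.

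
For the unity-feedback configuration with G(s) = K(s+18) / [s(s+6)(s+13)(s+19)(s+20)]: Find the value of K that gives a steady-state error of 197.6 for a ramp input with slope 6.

One free integrator in G(s): this is a type 1 system.
K_v = lim_{s→0} s·G(s) = K·18 / (6·13·19·20) = (3/4940)·K.
e_ss = 6/K_v = 197.6 ⇒ K_v = 15/494 ⇒ K = (15/494)/(3/4940) = 50.

50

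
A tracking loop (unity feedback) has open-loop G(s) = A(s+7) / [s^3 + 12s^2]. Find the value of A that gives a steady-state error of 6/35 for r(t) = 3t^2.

60

The denominator has no term below 12s^2 — 2 poles at s=0, type 2.
K_a = lim_{s→0} s^2·G(s) = A·7 / 12 = (7/12)·A.
e_ss = 6/K_a = 6/35 ⇒ K_a = 35 ⇒ A = 35/(7/12) = 60.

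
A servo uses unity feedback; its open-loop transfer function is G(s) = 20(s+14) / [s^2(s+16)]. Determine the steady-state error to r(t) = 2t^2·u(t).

The open loop has two poles at the origin → type 2 system.
K_a = lim_{s→0} s^2·G(s) = 20·14 / (16) = 17.5.
r(t) = 2t^2 gives R(s) = 4/s^3.
e_ss = 4/K_a = 4/17.5 = 8/35.

8/35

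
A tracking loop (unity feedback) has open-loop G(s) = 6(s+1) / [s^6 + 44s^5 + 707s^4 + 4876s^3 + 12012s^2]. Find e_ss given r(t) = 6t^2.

Lowest-order denominator term is 12012s^2, so the open loop has 2 poles at the origin → type 2 system.
K_a = lim_{s→0} s^2·G(s) = 6·1 / 12012 = 1/2002.
r(t) = 6t^2 gives R(s) = 12/s^3.
e_ss = 12/K_a = 12/(1/2002) = 24024.

24024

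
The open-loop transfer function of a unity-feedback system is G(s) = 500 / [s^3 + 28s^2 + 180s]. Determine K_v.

25/9

The denominator has no term below 180s — 1 pole at s=0, type 1.
K_v = lim_{s→0} s·G(s) = 500 / 180 = 25/9.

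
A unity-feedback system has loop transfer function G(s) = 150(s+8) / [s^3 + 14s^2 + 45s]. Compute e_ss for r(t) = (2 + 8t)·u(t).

The denominator has no term below 45s — 1 pole at s=0, type 1. Taking each input component in turn:
  • 2: tracked with zero error.
  • 8t: e_ss = 8/K_v with K_v=80/3 → 0.3.
Total e_ss = 0.3.

0.3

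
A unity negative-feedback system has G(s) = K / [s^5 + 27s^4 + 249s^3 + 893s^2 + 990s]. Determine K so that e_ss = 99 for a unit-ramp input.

10

The denominator has no term below 990s — 1 pole at s=0, type 1.
K_v = lim_{s→0} s·G(s) = K / 990 = (1/990)·K.
e_ss = 1/K_v = 99 ⇒ K_v = 1/99 ⇒ K = (1/99)/(1/990) = 10.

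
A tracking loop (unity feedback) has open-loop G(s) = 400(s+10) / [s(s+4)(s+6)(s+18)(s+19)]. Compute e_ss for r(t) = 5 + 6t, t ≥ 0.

One free integrator in G(s): this is a type 1 system. Taking each input component in turn:
  • 5: tracked with zero error.
  • 6t: e_ss = 6/K_v with K_v=250/513 → 12.312.
Total e_ss = 12.312.

12.312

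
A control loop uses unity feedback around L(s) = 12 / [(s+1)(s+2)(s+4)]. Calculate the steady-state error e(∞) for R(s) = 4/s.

System type = 0 (no poles at s=0).
K_p = lim_{s→0} L(s) = 12 / (1·2·4) = 1.5.
e_ss = 4/(1 + K_p) = 4/2.5 = 1.6.

1.6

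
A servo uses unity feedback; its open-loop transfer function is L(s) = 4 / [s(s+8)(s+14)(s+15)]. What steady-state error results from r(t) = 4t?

1680

One free integrator in L(s): this is a type 1 system.
K_v = lim_{s→0} s·L(s) = 4 / (8·14·15) = 1/420.
e_ss = 4/K_v = 4/(1/420) = 1680.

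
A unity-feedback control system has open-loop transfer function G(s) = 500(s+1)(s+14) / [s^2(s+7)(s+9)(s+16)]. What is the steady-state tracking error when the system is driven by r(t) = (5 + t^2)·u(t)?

G(s) has two factors of s in the denominator, so the system is type 2. Taking each input component in turn:
  • 5: tracked with zero error.
  • t^2: e_ss = 2/K_a with K_a=125/18 → 0.288.
Total e_ss = 0.288.

0.288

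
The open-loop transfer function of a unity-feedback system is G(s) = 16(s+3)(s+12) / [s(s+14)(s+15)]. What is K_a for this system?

System type = 1 (one pole at s=0).
K_a = lim_{s→0} s^2·G(s) = 0 (the extra factor of s kills the finite limit).

0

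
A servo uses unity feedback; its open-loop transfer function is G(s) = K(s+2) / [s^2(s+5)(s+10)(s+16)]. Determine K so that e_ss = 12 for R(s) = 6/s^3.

System type = 2 (two poles at s=0).
K_a = lim_{s→0} s^2·G(s) = K·2 / (5·10·16) = 0.0025·K.
e_ss = 6/K_a = 12 ⇒ K_a = 0.5 ⇒ K = 0.5/0.0025 = 200.

200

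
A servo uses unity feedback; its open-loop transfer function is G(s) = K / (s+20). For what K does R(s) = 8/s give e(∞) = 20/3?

4

G(s) has no factors of s in the denominator, so the system is type 0.
K_p = lim_{s→0} G(s) = K / (20) = 0.05·K.
e_ss = 8/(1 + K_p) = 20/3 ⇒ 1 + 0.05·K = 1.2 ⇒ K = 4.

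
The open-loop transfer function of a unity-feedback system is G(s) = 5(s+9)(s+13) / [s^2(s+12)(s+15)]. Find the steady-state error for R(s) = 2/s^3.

Two free integrators in G(s): this is a type 2 system.
K_a = lim_{s→0} s^2·G(s) = 5·9·13 / (12·15) = 3.25.
r(t) = t^2 gives R(s) = 2/s^3.
e_ss = 2/K_a = 2/3.25 = 8/13.

8/13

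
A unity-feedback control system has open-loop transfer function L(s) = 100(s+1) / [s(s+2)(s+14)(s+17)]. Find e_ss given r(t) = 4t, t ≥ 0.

The open loop has one pole at the origin → type 1 system.
K_v = lim_{s→0} s·L(s) = 100·1 / (2·14·17) = 25/119.
e_ss = 4/K_v = 4/(25/119) = 19.04.

19.04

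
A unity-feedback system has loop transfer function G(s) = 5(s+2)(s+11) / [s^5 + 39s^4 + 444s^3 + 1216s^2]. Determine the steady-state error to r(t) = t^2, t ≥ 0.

1216/55

The denominator has no term below 1216s^2 — 2 poles at s=0, type 2.
K_a = lim_{s→0} s^2·G(s) = 5·2·11 / 1216 = 55/608.
r(t) = t^2 gives R(s) = 2/s^3.
e_ss = 2/K_a = 2/(55/608) = 1216/55.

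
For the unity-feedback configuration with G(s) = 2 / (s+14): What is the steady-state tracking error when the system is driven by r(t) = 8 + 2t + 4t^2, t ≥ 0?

No free integrators in G(s): this is a type 0 system. Taking each input component in turn:
  • 8: e_ss = 8/(1+K_p) with K_p=1/7 → 7.
  • 2t: a type-0 system cannot track it, e_ss → ∞.
  • 4t^2: a type-0 system cannot track it, e_ss → ∞.
The unbounded component dominates.

infinity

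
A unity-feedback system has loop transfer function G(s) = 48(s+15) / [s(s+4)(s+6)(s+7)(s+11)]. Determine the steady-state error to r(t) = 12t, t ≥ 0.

30.8

G(s) has one factor of s in the denominator, so the system is type 1.
K_v = lim_{s→0} s·G(s) = 48·15 / (4·6·7·11) = 30/77.
e_ss = 12/K_v = 12/(30/77) = 30.8.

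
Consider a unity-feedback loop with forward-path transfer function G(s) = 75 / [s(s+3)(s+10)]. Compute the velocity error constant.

System type = 1 (one pole at s=0).
K_v = lim_{s→0} s·G(s) = 75 / (3·10) = 2.5.

2.5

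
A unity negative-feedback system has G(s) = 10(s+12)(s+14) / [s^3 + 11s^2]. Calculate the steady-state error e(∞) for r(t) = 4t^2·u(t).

Factoring s^2 from the denominator leaves a polynomial with constant term 11, so the system is type 2.
K_a = lim_{s→0} s^2·G(s) = 10·12·14 / 11 = 1680/11.
r(t) = 4t^2 gives R(s) = 8/s^3.
e_ss = 8/K_a = 8/(1680/11) = 11/210.

11/210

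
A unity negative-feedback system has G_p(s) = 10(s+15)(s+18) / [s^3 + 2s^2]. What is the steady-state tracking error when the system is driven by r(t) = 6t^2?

Factoring s^2 from the denominator leaves a polynomial with constant term 2, so the system is type 2.
K_a = lim_{s→0} s^2·G_p(s) = 10·15·18 / 2 = 1350.
r(t) = 6t^2 gives R(s) = 12/s^3.
e_ss = 12/K_a = 12/1350 = 2/225.

2/225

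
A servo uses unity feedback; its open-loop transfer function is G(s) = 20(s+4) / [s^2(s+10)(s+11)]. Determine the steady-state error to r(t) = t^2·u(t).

2.75

System type = 2 (two poles at s=0).
K_a = lim_{s→0} s^2·G(s) = 20·4 / (10·11) = 8/11.
r(t) = t^2 gives R(s) = 2/s^3.
e_ss = 2/K_a = 2/(8/11) = 2.75.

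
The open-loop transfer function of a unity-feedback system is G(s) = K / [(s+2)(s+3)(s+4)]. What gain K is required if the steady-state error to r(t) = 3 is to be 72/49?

No free integrators in G(s): this is a type 0 system.
K_p = lim_{s→0} G(s) = K / (2·3·4) = (1/24)·K.
e_ss = 3/(1 + K_p) = 72/49 ⇒ 1 + (1/24)·K = 49/24 ⇒ K = 25.

25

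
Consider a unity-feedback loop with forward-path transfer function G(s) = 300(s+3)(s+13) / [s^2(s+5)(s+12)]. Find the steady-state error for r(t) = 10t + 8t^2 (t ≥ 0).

The open loop has two poles at the origin → type 2 system. Taking each input component in turn:
  • 10t: tracked with zero error.
  • 8t^2: e_ss = 16/K_a with K_a=195 → 16/195.
Total e_ss = 16/195.

16/195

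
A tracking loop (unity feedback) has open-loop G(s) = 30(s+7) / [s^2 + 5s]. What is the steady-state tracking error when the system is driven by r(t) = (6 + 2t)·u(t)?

The denominator has no term below 5s — 1 pole at s=0, type 1. By superposition:
  • 6: tracked with zero error.
  • 2t: e_ss = 2/K_v with K_v=42 → 1/21.
Total e_ss = 1/21.

1/21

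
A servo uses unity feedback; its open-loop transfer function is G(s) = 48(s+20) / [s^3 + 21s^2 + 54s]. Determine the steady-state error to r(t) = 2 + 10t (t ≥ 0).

0.5625

The denominator has no term below 54s — 1 pole at s=0, type 1. Treating each term separately:
  • 2: tracked with zero error.
  • 10t: e_ss = 10/K_v with K_v=160/9 → 0.5625.
Total e_ss = 0.5625.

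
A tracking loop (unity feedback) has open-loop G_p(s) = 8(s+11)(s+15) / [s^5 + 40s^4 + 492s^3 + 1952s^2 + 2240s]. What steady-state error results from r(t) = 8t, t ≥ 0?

448/33

Factoring s from the denominator leaves a polynomial with constant term 2240, so the system is type 1.
K_v = lim_{s→0} s·G_p(s) = 8·11·15 / 2240 = 33/56.
e_ss = 8/K_v = 8/(33/56) = 448/33.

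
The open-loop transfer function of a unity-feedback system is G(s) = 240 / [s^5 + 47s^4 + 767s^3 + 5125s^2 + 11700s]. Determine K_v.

The denominator has no term below 11700s — 1 pole at s=0, type 1.
K_v = lim_{s→0} s·G(s) = 240 / 11700 = 4/195.

4/195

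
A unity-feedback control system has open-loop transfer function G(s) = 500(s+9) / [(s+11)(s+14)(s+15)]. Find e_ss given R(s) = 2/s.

154/227

No free integrators in G(s): this is a type 0 system.
K_p = lim_{s→0} G(s) = 500·9 / (11·14·15) = 150/77.
e_ss = 2/(1 + K_p) = 2/(227/77) = 154/227.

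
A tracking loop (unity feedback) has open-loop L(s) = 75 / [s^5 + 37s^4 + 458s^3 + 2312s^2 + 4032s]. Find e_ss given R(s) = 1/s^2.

Lowest-order denominator term is 4032s, so the open loop has 1 pole at the origin → type 1 system.
K_v = lim_{s→0} s·L(s) = 75 / 4032 = 25/1344.
e_ss = 1/K_v = 1/(25/1344) = 53.76.

53.76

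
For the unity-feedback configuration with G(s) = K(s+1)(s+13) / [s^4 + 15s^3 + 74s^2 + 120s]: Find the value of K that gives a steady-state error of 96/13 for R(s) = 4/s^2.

5

Lowest-order denominator term is 120s, so the open loop has 1 pole at the origin → type 1 system.
K_v = lim_{s→0} s·G(s) = K·1·13 / 120 = (13/120)·K.
e_ss = 4/K_v = 96/13 ⇒ K_v = 13/24 ⇒ K = (13/24)/(13/120) = 5.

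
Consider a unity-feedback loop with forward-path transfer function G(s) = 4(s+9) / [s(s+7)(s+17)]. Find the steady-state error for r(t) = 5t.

595/36

G(s) has one factor of s in the denominator, so the system is type 1.
K_v = lim_{s→0} s·G(s) = 4·9 / (7·17) = 36/119.
e_ss = 5/K_v = 5/(36/119) = 595/36.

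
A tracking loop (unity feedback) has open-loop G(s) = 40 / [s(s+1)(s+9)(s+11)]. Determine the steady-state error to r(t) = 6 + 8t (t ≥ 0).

The open loop has one pole at the origin → type 1 system. Treating each term separately:
  • 6: tracked with zero error.
  • 8t: e_ss = 8/K_v with K_v=40/99 → 19.8.
Total e_ss = 19.8.

19.8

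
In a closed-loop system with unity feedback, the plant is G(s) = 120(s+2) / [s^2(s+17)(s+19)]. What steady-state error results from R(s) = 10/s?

System type = 2 (two poles at s=0).
K_p = ∞ for a type-2 system; e_ss to a step is zero.

0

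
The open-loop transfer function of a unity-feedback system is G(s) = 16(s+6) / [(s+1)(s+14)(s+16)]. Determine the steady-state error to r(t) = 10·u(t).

No free integrators in G(s): this is a type 0 system.
K_p = lim_{s→0} G(s) = 16·6 / (1·14·16) = 3/7.
e_ss = 10/(1 + K_p) = 10/(10/7) = 7.

7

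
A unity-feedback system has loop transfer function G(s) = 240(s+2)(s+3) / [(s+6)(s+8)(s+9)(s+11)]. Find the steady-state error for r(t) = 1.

G(s) has no factors of s in the denominator, so the system is type 0.
K_p = lim_{s→0} G(s) = 240·2·3 / (6·8·9·11) = 10/33.
e_ss = 1/(1 + K_p) = 1/(43/33) = 33/43.

33/43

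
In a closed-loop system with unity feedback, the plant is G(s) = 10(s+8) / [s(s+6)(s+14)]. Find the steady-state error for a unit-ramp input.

1.05

The open loop has one pole at the origin → type 1 system.
K_v = lim_{s→0} s·G(s) = 10·8 / (6·14) = 20/21.
e_ss = 1/K_v = 1/(20/21) = 1.05.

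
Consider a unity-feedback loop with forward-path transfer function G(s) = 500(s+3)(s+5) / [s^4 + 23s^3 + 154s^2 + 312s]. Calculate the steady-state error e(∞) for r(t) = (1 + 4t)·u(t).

Lowest-order denominator term is 312s, so the open loop has 1 pole at the origin → type 1 system. Treating each term separately:
  • 1: tracked with zero error.
  • 4t: e_ss = 4/K_v with K_v=625/26 → 0.1664.
Total e_ss = 0.1664.

0.1664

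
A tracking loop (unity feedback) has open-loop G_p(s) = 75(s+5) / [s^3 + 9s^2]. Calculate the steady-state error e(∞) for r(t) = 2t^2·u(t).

0.096

The denominator has no term below 9s^2 — 2 poles at s=0, type 2.
K_a = lim_{s→0} s^2·G_p(s) = 75·5 / 9 = 125/3.
r(t) = 2t^2 gives R(s) = 4/s^3.
e_ss = 4/K_a = 4/(125/3) = 0.096.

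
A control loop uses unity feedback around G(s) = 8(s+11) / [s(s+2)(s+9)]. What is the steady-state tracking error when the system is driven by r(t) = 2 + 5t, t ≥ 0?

45/44

System type = 1 (one pole at s=0). Treating each term separately:
  • 2: tracked with zero error.
  • 5t: e_ss = 5/K_v with K_v=44/9 → 45/44.
Total e_ss = 45/44.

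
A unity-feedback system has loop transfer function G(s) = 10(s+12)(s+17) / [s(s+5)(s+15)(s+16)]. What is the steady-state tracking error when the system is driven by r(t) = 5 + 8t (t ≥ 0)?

The open loop has one pole at the origin → type 1 system. Treating each term separately:
  • 5: tracked with zero error.
  • 8t: e_ss = 8/K_v with K_v=1.7 → 80/17.
Total e_ss = 80/17.

80/17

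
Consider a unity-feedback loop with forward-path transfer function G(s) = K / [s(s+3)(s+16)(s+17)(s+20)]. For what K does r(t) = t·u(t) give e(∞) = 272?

60

The open loop has one pole at the origin → type 1 system.
K_v = lim_{s→0} s·G(s) = K / (3·16·17·20) = (1/16320)·K.
e_ss = 1/K_v = 272 ⇒ K_v = 1/272 ⇒ K = (1/272)/(1/16320) = 60.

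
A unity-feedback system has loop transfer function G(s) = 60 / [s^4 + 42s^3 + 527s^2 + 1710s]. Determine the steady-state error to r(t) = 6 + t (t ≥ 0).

28.5

Lowest-order denominator term is 1710s, so the open loop has 1 pole at the origin → type 1 system. Taking each input component in turn:
  • 6: tracked with zero error.
  • t: e_ss = 1/K_v with K_v=2/57 → 28.5.
Total e_ss = 28.5.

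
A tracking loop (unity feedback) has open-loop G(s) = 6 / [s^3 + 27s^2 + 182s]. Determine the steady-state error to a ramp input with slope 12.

The denominator has no term below 182s — 1 pole at s=0, type 1.
K_v = lim_{s→0} s·G(s) = 6 / 182 = 3/91.
e_ss = 12/K_v = 12/(3/91) = 364.

364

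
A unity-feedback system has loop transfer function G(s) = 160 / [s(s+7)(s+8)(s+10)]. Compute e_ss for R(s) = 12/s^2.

G(s) has one factor of s in the denominator, so the system is type 1.
K_v = lim_{s→0} s·G(s) = 160 / (7·8·10) = 2/7.
e_ss = 12/K_v = 12/(2/7) = 42.

42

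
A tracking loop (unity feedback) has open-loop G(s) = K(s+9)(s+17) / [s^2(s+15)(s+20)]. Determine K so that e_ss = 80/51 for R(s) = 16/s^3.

G(s) has two factors of s in the denominator, so the system is type 2.
K_a = lim_{s→0} s^2·G(s) = K·9·17 / (15·20) = 0.51·K.
e_ss = 16/K_a = 80/51 ⇒ K_a = 10.2 ⇒ K = 10.2/0.51 = 20.

20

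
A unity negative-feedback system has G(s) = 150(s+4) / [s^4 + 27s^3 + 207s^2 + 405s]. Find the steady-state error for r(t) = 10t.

Factoring s from the denominator leaves a polynomial with constant term 405, so the system is type 1.
K_v = lim_{s→0} s·G(s) = 150·4 / 405 = 40/27.
e_ss = 10/K_v = 10/(40/27) = 6.75.

6.75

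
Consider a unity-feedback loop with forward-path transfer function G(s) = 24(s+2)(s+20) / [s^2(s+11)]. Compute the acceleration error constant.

The open loop has two poles at the origin → type 2 system.
K_a = lim_{s→0} s^2·G(s) = 24·2·20 / (11) = 960/11.

960/11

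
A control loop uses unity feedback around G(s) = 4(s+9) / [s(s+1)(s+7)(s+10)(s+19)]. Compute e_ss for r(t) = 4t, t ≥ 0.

G(s) has one factor of s in the denominator, so the system is type 1.
K_v = lim_{s→0} s·G(s) = 4·9 / (1·7·10·19) = 18/665.
e_ss = 4/K_v = 4/(18/665) = 1330/9.

1330/9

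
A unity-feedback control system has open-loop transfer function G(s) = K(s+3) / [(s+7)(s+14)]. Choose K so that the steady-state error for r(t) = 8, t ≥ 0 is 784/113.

System type = 0 (no poles at s=0).
K_p = lim_{s→0} G(s) = K·3 / (7·14) = (3/98)·K.
e_ss = 8/(1 + K_p) = 784/113 ⇒ 1 + (3/98)·K = 113/98 ⇒ K = 5.

5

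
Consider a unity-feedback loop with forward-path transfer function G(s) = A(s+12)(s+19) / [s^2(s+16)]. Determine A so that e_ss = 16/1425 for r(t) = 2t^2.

System type = 2 (two poles at s=0).
K_a = lim_{s→0} s^2·G(s) = A·12·19 / (16) = 14.25·A.
e_ss = 4/K_a = 16/1425 ⇒ K_a = 356.25 ⇒ A = 356.25/14.25 = 25.

25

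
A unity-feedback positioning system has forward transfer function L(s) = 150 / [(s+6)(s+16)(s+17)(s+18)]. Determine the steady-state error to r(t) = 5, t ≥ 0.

24480/4921

L(s) has no factors of s in the denominator, so the system is type 0.
K_p = lim_{s→0} L(s) = 150 / (6·16·17·18) = 25/4896.
e_ss = 5/(1 + K_p) = 5/(4921/4896) = 24480/4921.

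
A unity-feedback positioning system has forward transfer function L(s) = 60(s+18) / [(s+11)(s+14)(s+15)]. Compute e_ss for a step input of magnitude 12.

System type = 0 (no poles at s=0).
K_p = lim_{s→0} L(s) = 60·18 / (11·14·15) = 36/77.
e_ss = 12/(1 + K_p) = 12/(113/77) = 924/113.

924/113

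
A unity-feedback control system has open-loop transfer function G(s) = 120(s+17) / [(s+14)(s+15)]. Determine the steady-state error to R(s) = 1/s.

The open loop has no poles at the origin → type 0 system.
K_p = lim_{s→0} G(s) = 120·17 / (14·15) = 68/7.
e_ss = 1/(1 + K_p) = 1/(75/7) = 7/75.

7/75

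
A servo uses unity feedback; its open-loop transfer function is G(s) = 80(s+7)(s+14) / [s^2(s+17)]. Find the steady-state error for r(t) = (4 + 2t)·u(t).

0

The open loop has two poles at the origin → type 2 system. By superposition:
  • 4: tracked with zero error.
  • 2t: tracked with zero error.
Total e_ss = 0.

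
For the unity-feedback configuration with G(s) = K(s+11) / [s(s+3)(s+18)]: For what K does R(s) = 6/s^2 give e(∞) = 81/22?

8

One free integrator in G(s): this is a type 1 system.
K_v = lim_{s→0} s·G(s) = K·11 / (3·18) = (11/54)·K.
e_ss = 6/K_v = 81/22 ⇒ K_v = 44/27 ⇒ K = (44/27)/(11/54) = 8.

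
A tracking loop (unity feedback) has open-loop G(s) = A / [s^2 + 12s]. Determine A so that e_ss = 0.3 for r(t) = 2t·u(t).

The denominator has no term below 12s — 1 pole at s=0, type 1.
K_v = lim_{s→0} s·G(s) = A / 12 = (1/12)·A.
e_ss = 2/K_v = 0.3 ⇒ K_v = 20/3 ⇒ A = (20/3)/(1/12) = 80.

80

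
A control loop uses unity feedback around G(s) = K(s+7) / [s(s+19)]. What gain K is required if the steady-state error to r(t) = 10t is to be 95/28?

One free integrator in G(s): this is a type 1 system.
K_v = lim_{s→0} s·G(s) = K·7 / (19) = (7/19)·K.
e_ss = 10/K_v = 95/28 ⇒ K_v = 56/19 ⇒ K = (56/19)/(7/19) = 8.

8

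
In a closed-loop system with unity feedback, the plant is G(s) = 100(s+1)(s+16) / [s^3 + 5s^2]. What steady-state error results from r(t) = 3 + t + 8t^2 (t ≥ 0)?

0.05

Lowest-order denominator term is 5s^2, so the open loop has 2 poles at the origin → type 2 system. By superposition:
  • 3: tracked with zero error.
  • t: tracked with zero error.
  • 8t^2: e_ss = 16/K_a with K_a=320 → 0.05.
Total e_ss = 0.05.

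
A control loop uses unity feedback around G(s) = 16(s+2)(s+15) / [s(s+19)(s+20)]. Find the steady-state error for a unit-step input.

G(s) has one factor of s in the denominator, so the system is type 1.
K_p = ∞ for a type-1 system; e_ss to a step is zero.

0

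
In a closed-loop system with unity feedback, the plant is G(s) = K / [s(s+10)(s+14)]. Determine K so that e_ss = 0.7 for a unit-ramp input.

200

G(s) has one factor of s in the denominator, so the system is type 1.
K_v = lim_{s→0} s·G(s) = K / (10·14) = (1/140)·K.
e_ss = 1/K_v = 0.7 ⇒ K_v = 10/7 ⇒ K = (10/7)/(1/140) = 200.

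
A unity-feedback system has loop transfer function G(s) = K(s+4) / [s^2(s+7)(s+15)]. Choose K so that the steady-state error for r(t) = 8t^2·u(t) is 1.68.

250

G(s) has two factors of s in the denominator, so the system is type 2.
K_a = lim_{s→0} s^2·G(s) = K·4 / (7·15) = (4/105)·K.
e_ss = 16/K_a = 1.68 ⇒ K_a = 200/21 ⇒ K = (200/21)/(4/105) = 250.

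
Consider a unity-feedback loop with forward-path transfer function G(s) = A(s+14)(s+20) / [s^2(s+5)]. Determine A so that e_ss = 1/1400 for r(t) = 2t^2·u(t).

Two free integrators in G(s): this is a type 2 system.
K_a = lim_{s→0} s^2·G(s) = A·14·20 / (5) = 56·A.
e_ss = 4/K_a = 1/1400 ⇒ K_a = 5600 ⇒ A = 5600/56 = 100.

100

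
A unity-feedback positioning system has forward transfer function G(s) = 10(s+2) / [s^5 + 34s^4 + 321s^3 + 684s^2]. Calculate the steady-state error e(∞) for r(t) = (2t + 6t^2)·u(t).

410.4

Lowest-order denominator term is 684s^2, so the open loop has 2 poles at the origin → type 2 system. Treating each term separately:
  • 2t: tracked with zero error.
  • 6t^2: e_ss = 12/K_a with K_a=5/171 → 410.4.
Total e_ss = 410.4.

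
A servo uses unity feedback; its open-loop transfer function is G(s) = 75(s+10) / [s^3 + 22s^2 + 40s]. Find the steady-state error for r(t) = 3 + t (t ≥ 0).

4/75

Lowest-order denominator term is 40s, so the open loop has 1 pole at the origin → type 1 system. Treating each term separately:
  • 3: tracked with zero error.
  • t: e_ss = 1/K_v with K_v=18.75 → 4/75.
Total e_ss = 4/75.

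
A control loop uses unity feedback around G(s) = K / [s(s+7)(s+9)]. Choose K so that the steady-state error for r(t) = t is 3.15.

System type = 1 (one pole at s=0).
K_v = lim_{s→0} s·G(s) = K / (7·9) = (1/63)·K.
e_ss = 1/K_v = 3.15 ⇒ K_v = 20/63 ⇒ K = (20/63)/(1/63) = 20.

20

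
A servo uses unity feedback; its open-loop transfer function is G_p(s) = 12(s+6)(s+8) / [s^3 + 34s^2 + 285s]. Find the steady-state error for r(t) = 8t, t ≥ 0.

Factoring s from the denominator leaves a polynomial with constant term 285, so the system is type 1.
K_v = lim_{s→0} s·G_p(s) = 12·6·8 / 285 = 192/95.
e_ss = 8/K_v = 8/(192/95) = 95/24.

95/24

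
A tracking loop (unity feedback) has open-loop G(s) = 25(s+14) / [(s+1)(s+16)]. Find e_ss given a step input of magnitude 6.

16/61

G(s) has no factors of s in the denominator, so the system is type 0.
K_p = lim_{s→0} G(s) = 25·14 / (1·16) = 21.875.
e_ss = 6/(1 + K_p) = 6/22.875 = 16/61.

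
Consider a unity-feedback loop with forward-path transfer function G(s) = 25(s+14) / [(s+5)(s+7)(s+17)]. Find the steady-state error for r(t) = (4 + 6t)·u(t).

G(s) has no factors of s in the denominator, so the system is type 0. By superposition:
  • 4: e_ss = 4/(1+K_p) with K_p=10/17 → 68/27.
  • 6t: a type-0 system cannot track it, e_ss → ∞.
The unbounded component dominates.

infinity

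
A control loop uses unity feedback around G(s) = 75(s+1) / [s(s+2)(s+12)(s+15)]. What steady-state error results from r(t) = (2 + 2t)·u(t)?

System type = 1 (one pole at s=0). Taking each input component in turn:
  • 2: tracked with zero error.
  • 2t: e_ss = 2/K_v with K_v=5/24 → 9.6.
Total e_ss = 9.6.

9.6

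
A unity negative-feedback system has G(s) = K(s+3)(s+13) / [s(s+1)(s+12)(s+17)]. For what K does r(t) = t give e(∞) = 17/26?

System type = 1 (one pole at s=0).
K_v = lim_{s→0} s·G(s) = K·3·13 / (1·12·17) = (13/68)·K.
e_ss = 1/K_v = 17/26 ⇒ K_v = 26/17 ⇒ K = (26/17)/(13/68) = 8.

8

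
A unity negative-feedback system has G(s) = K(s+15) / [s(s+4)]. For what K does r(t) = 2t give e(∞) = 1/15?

8

G(s) has one factor of s in the denominator, so the system is type 1.
K_v = lim_{s→0} s·G(s) = K·15 / (4) = 3.75·K.
e_ss = 2/K_v = 1/15 ⇒ K_v = 30 ⇒ K = 30/3.75 = 8.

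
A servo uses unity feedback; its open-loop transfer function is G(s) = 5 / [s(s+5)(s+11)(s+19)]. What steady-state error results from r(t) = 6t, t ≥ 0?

1254

G(s) has one factor of s in the denominator, so the system is type 1.
K_v = lim_{s→0} s·G(s) = 5 / (5·11·19) = 1/209.
e_ss = 6/K_v = 6/(1/209) = 1254.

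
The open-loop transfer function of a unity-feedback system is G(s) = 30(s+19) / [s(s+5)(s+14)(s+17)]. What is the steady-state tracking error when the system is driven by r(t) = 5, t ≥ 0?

0

G(s) has one factor of s in the denominator, so the system is type 1.
K_p = ∞ for a type-1 system; e_ss to a step is zero.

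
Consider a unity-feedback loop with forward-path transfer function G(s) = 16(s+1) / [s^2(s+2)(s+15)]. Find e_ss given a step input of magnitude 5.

Two free integrators in G(s): this is a type 2 system.
A type-2 system has K_p = ∞, so it tracks a step input with zero steady-state error.

0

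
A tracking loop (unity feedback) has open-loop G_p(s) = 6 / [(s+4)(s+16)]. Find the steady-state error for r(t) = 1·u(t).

G_p(s) has no factors of s in the denominator, so the system is type 0.
K_p = lim_{s→0} G_p(s) = 6 / (4·16) = 3/32.
e_ss = 1/(1 + K_p) = 1/(35/32) = 32/35.

32/35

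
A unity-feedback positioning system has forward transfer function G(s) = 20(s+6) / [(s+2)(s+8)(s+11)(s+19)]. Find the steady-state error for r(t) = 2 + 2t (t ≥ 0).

infinity

System type = 0 (no poles at s=0). Treating each term separately:
  • 2: e_ss = 2/(1+K_p) with K_p=15/418 → 836/433.
  • 2t: a type-0 system cannot track it, e_ss → ∞.
The unbounded component dominates.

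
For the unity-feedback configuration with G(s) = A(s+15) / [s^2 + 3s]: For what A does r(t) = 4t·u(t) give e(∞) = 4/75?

Factoring s from the denominator leaves a polynomial with constant term 3, so the system is type 1.
K_v = lim_{s→0} s·G(s) = A·15 / 3 = 5·A.
e_ss = 4/K_v = 4/75 ⇒ K_v = 75 ⇒ A = 75/5 = 15.

15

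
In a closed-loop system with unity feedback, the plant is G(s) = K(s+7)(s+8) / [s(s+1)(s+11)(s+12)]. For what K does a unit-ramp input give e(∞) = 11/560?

The open loop has one pole at the origin → type 1 system.
K_v = lim_{s→0} s·G(s) = K·7·8 / (1·11·12) = (14/33)·K.
e_ss = 1/K_v = 11/560 ⇒ K_v = 560/11 ⇒ K = (560/11)/(14/33) = 120.

120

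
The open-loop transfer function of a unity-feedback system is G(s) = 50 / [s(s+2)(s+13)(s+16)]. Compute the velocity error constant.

G(s) has one factor of s in the denominator, so the system is type 1.
K_v = lim_{s→0} s·G(s) = 50 / (2·13·16) = 25/208.

25/208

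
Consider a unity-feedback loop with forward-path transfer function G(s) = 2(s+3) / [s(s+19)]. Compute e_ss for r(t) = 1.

System type = 1 (one pole at s=0).
A type-1 system has K_p = ∞, so it tracks a step input with zero steady-state error.

0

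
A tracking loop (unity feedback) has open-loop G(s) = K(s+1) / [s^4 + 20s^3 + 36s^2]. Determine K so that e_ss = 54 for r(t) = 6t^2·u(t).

Lowest-order denominator term is 36s^2, so the open loop has 2 poles at the origin → type 2 system.
K_a = lim_{s→0} s^2·G(s) = K·1 / 36 = (1/36)·K.
e_ss = 12/K_a = 54 ⇒ K_a = 2/9 ⇒ K = (2/9)/(1/36) = 8.

8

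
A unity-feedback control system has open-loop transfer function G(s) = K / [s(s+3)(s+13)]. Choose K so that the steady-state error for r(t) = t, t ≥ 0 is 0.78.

System type = 1 (one pole at s=0).
K_v = lim_{s→0} s·G(s) = K / (3·13) = (1/39)·K.
e_ss = 1/K_v = 0.78 ⇒ K_v = 50/39 ⇒ K = (50/39)/(1/39) = 50.

50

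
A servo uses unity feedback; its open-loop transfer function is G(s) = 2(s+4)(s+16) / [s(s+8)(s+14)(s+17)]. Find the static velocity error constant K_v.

8/119

One free integrator in G(s): this is a type 1 system.
K_v = lim_{s→0} s·G(s) = 2·4·16 / (8·14·17) = 8/119.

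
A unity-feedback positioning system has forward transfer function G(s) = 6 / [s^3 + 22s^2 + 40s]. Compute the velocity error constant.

0.15

Factoring s from the denominator leaves a polynomial with constant term 40, so the system is type 1.
K_v = lim_{s→0} s·G(s) = 6 / 40 = 0.15.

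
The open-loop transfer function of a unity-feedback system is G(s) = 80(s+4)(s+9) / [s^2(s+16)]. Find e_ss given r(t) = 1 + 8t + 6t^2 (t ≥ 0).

Two free integrators in G(s): this is a type 2 system. Treating each term separately:
  • 1: tracked with zero error.
  • 8t: tracked with zero error.
  • 6t^2: e_ss = 12/K_a with K_a=180 → 1/15.
Total e_ss = 1/15.

1/15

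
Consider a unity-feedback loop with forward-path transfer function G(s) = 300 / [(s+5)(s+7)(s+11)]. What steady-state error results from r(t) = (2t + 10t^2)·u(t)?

No free integrators in G(s): this is a type 0 system. Taking each input component in turn:
  • 2t: a type-0 system cannot track it, e_ss → ∞.
  • 10t^2: a type-0 system cannot track it, e_ss → ∞.
The unbounded component dominates.

infinity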